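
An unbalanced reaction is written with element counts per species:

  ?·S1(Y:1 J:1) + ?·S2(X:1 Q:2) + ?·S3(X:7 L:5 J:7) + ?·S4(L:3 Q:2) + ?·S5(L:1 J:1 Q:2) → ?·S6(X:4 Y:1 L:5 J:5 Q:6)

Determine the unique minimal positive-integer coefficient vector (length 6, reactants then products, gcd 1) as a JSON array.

Coefficients: [5, 6, 2, 3, 6, 5]

X: 5·0+6·1+2·7+3·0+6·0 = 20 | 5·4 = 20
Y: 5·1+6·0+2·0+3·0+6·0 = 5 | 5·1 = 5
L: 5·0+6·0+2·5+3·3+6·1 = 25 | 5·5 = 25
J: 5·1+6·0+2·7+3·0+6·1 = 25 | 5·5 = 25
Q: 5·0+6·2+2·0+3·2+6·2 = 30 | 5·6 = 30
gcd(5,6,2,3,6,5) = 1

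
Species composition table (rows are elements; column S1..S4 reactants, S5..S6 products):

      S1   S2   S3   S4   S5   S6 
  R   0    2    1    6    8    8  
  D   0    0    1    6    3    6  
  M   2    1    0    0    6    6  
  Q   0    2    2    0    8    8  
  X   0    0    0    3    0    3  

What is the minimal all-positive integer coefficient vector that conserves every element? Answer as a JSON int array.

R: 6·0+6·2+6·1+1·6 = 24 | 2·8+1·8 = 24
D: 6·0+6·0+6·1+1·6 = 12 | 2·3+1·6 = 12
M: 6·2+6·1+6·0+1·0 = 18 | 2·6+1·6 = 18
Q: 6·0+6·2+6·2+1·0 = 24 | 2·8+1·8 = 24
X: 6·0+6·0+6·0+1·3 = 3 | 2·0+1·3 = 3
gcd(6,6,6,1,2,1) = 1

Coefficients: [6, 6, 6, 1, 2, 1]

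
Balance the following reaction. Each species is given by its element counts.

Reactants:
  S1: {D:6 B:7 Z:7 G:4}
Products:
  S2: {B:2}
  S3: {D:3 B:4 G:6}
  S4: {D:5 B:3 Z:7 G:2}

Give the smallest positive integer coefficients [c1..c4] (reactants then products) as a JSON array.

D: 3·6 = 18 | 4·0+1·3+3·5 = 18
B: 3·7 = 21 | 4·2+1·4+3·3 = 21
Z: 3·7 = 21 | 4·0+1·0+3·7 = 21
G: 3·4 = 12 | 4·0+1·6+3·2 = 12
gcd(3,4,1,3) = 1

Coefficients: [3, 4, 1, 3]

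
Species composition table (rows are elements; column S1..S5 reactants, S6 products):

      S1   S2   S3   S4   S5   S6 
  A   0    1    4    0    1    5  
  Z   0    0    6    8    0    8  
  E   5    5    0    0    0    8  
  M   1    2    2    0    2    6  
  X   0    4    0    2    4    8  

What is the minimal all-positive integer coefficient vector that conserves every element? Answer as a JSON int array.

Coefficients: [4, 4, 4, 2, 5, 5]

A: 4·0+4·1+4·4+2·0+5·1 = 25 | 5·5 = 25
Z: 4·0+4·0+4·6+2·8+5·0 = 40 | 5·8 = 40
E: 4·5+4·5+4·0+2·0+5·0 = 40 | 5·8 = 40
M: 4·1+4·2+4·2+2·0+5·2 = 30 | 5·6 = 30
X: 4·0+4·4+4·0+2·2+5·4 = 40 | 5·8 = 40
gcd(4,4,4,2,5,5) = 1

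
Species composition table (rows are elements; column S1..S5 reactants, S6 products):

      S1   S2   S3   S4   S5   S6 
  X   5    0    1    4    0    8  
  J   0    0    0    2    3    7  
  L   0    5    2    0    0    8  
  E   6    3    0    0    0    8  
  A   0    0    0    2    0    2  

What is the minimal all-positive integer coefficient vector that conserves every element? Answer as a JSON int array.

Coefficients: [2, 4, 2, 3, 5, 3]

X: 2·5+4·0+2·1+3·4+5·0 = 24 | 3·8 = 24
J: 2·0+4·0+2·0+3·2+5·3 = 21 | 3·7 = 21
L: 2·0+4·5+2·2+3·0+5·0 = 24 | 3·8 = 24
E: 2·6+4·3+2·0+3·0+5·0 = 24 | 3·8 = 24
A: 2·0+4·0+2·0+3·2+5·0 = 6 | 3·2 = 6
gcd(2,4,2,3,5,3) = 1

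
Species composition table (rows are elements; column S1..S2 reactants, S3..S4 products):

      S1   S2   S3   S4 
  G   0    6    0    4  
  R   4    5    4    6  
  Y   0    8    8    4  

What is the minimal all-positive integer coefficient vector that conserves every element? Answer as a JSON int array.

G: 5·0+4·6 = 24 | 1·0+6·4 = 24
R: 5·4+4·5 = 40 | 1·4+6·6 = 40
Y: 5·0+4·8 = 32 | 1·8+6·4 = 32
gcd(5,4,1,6) = 1

Coefficients: [5, 4, 1, 6]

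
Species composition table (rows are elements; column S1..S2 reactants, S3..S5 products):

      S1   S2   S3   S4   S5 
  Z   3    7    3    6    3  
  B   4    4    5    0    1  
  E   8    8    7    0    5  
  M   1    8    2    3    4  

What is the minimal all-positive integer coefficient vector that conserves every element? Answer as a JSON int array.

Coefficients: [3, 3, 4, 1, 4]

Z: 3·3+3·7 = 30 | 4·3+1·6+4·3 = 30
B: 3·4+3·4 = 24 | 4·5+1·0+4·1 = 24
E: 3·8+3·8 = 48 | 4·7+1·0+4·5 = 48
M: 3·1+3·8 = 27 | 4·2+1·3+4·4 = 27
gcd(3,3,4,1,4) = 1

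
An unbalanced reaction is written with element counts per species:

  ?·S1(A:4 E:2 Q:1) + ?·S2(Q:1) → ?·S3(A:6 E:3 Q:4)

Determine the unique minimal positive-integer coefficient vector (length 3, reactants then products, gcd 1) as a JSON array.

Coefficients: [3, 5, 2]

A: 3·4+5·0 = 12 | 2·6 = 12
E: 3·2+5·0 = 6 | 2·3 = 6
Q: 3·1+5·1 = 8 | 2·4 = 8
gcd(3,5,2) = 1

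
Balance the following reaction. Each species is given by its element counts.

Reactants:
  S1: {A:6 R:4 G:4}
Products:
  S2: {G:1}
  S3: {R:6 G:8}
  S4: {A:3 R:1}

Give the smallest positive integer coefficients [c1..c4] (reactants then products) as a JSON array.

Coefficients: [3, 4, 1, 6]

A: 3·6 = 18 | 4·0+1·0+6·3 = 18
R: 3·4 = 12 | 4·0+1·6+6·1 = 12
G: 3·4 = 12 | 4·1+1·8+6·0 = 12
gcd(3,4,1,6) = 1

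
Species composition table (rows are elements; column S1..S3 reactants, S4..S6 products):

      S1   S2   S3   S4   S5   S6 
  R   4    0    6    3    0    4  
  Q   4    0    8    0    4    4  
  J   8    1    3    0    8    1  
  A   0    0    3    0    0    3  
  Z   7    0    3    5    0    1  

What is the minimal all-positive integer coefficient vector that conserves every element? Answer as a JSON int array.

Coefficients: [4, 6, 1, 6, 5, 1]

R: 4·4+6·0+1·6 = 22 | 6·3+5·0+1·4 = 22
Q: 4·4+6·0+1·8 = 24 | 6·0+5·4+1·4 = 24
J: 4·8+6·1+1·3 = 41 | 6·0+5·8+1·1 = 41
A: 4·0+6·0+1·3 = 3 | 6·0+5·0+1·3 = 3
Z: 4·7+6·0+1·3 = 31 | 6·5+5·0+1·1 = 31
gcd(4,6,1,6,5,1) = 1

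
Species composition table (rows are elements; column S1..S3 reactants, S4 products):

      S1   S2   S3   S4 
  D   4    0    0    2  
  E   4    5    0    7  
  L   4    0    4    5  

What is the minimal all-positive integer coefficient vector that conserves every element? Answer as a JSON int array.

Coefficients: [2, 4, 3, 4]

D: 2·4+4·0+3·0 = 8 | 4·2 = 8
E: 2·4+4·5+3·0 = 28 | 4·7 = 28
L: 2·4+4·0+3·4 = 20 | 4·5 = 20
gcd(2,4,3,4) = 1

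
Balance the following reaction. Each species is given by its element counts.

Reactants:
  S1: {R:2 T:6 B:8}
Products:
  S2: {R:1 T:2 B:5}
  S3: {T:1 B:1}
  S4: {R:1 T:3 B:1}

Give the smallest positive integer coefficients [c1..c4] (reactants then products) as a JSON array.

Coefficients: [5, 6, 6, 4]

R: 5·2 = 10 | 6·1+6·0+4·1 = 10
T: 5·6 = 30 | 6·2+6·1+4·3 = 30
B: 5·8 = 40 | 6·5+6·1+4·1 = 40
gcd(5,6,6,4) = 1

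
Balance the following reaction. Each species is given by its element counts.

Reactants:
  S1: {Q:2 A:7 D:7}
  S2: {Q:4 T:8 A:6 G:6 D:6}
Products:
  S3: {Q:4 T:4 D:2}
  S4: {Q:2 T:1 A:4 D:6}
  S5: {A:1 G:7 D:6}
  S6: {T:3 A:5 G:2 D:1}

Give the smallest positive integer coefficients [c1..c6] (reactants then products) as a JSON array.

Coefficients: [1, 4, 4, 1, 2, 5]

Q: 1·2+4·4 = 18 | 4·4+1·2+2·0+5·0 = 18
T: 1·0+4·8 = 32 | 4·4+1·1+2·0+5·3 = 32
A: 1·7+4·6 = 31 | 4·0+1·4+2·1+5·5 = 31
G: 1·0+4·6 = 24 | 4·0+1·0+2·7+5·2 = 24
D: 1·7+4·6 = 31 | 4·2+1·6+2·6+5·1 = 31
gcd(1,4,4,1,2,5) = 1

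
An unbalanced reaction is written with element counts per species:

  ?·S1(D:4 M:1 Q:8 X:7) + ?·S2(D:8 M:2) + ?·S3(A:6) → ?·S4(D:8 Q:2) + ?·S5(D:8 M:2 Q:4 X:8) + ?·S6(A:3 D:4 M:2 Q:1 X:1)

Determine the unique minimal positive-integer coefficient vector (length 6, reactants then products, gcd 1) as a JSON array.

A: 2·0+6·0+3·6 = 18 | 3·0+1·0+6·3 = 18
D: 2·4+6·8+3·0 = 56 | 3·8+1·8+6·4 = 56
M: 2·1+6·2+3·0 = 14 | 3·0+1·2+6·2 = 14
Q: 2·8+6·0+3·0 = 16 | 3·2+1·4+6·1 = 16
X: 2·7+6·0+3·0 = 14 | 3·0+1·8+6·1 = 14
gcd(2,6,3,3,1,6) = 1

Coefficients: [2, 6, 3, 3, 1, 6]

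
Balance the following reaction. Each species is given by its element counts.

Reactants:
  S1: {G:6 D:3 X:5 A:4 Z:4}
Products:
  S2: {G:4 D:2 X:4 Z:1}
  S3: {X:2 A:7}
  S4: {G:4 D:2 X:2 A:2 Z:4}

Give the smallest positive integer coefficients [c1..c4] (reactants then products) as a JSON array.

G: 6·6 = 36 | 4·4+2·0+5·4 = 36
D: 6·3 = 18 | 4·2+2·0+5·2 = 18
X: 6·5 = 30 | 4·4+2·2+5·2 = 30
A: 6·4 = 24 | 4·0+2·7+5·2 = 24
Z: 6·4 = 24 | 4·1+2·0+5·4 = 24
gcd(6,4,2,5) = 1

Coefficients: [6, 4, 2, 5]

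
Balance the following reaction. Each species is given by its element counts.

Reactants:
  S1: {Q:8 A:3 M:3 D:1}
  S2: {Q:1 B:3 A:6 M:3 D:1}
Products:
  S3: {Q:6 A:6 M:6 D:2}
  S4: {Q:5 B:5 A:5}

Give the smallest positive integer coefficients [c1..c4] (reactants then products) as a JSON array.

Q: 5·8+5·1 = 45 | 5·6+3·5 = 45
B: 5·0+5·3 = 15 | 5·0+3·5 = 15
A: 5·3+5·6 = 45 | 5·6+3·5 = 45
M: 5·3+5·3 = 30 | 5·6+3·0 = 30
D: 5·1+5·1 = 10 | 5·2+3·0 = 10
gcd(5,5,5,3) = 1

Coefficients: [5, 5, 5, 3]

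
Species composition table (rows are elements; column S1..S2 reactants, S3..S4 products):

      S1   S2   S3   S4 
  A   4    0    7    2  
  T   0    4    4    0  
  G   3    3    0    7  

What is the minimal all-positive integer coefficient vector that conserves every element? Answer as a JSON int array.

A: 5·4+2·0 = 20 | 2·7+3·2 = 20
T: 5·0+2·4 = 8 | 2·4+3·0 = 8
G: 5·3+2·3 = 21 | 2·0+3·7 = 21
gcd(5,2,2,3) = 1

Coefficients: [5, 2, 2, 3]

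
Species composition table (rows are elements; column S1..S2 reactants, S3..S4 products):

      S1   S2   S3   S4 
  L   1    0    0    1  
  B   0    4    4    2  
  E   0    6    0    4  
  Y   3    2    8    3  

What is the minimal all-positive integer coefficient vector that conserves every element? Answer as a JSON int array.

Coefficients: [6, 4, 1, 6]

L: 6·1+4·0 = 6 | 1·0+6·1 = 6
B: 6·0+4·4 = 16 | 1·4+6·2 = 16
E: 6·0+4·6 = 24 | 1·0+6·4 = 24
Y: 6·3+4·2 = 26 | 1·8+6·3 = 26
gcd(6,4,1,6) = 1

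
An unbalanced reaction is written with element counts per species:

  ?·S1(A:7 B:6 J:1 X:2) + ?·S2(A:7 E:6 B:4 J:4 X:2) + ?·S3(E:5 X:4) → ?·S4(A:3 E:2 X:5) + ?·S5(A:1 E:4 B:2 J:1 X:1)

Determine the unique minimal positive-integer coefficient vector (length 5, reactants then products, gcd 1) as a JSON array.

A: 1·7+1·7+4·0 = 14 | 3·3+5·1 = 14
E: 1·0+1·6+4·5 = 26 | 3·2+5·4 = 26
B: 1·6+1·4+4·0 = 10 | 3·0+5·2 = 10
J: 1·1+1·4+4·0 = 5 | 3·0+5·1 = 5
X: 1·2+1·2+4·4 = 20 | 3·5+5·1 = 20
gcd(1,1,4,3,5) = 1

Coefficients: [1, 1, 4, 3, 5]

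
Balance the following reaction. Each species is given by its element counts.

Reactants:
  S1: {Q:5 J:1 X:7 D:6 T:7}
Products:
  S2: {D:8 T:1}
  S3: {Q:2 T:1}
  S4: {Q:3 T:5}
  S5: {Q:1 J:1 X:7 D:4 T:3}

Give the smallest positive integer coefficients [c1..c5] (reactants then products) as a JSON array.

Q: 4·5 = 20 | 1·0+5·2+2·3+4·1 = 20
J: 4·1 = 4 | 1·0+5·0+2·0+4·1 = 4
X: 4·7 = 28 | 1·0+5·0+2·0+4·7 = 28
D: 4·6 = 24 | 1·8+5·0+2·0+4·4 = 24
T: 4·7 = 28 | 1·1+5·1+2·5+4·3 = 28
gcd(4,1,5,2,4) = 1

Coefficients: [4, 1, 5, 2, 4]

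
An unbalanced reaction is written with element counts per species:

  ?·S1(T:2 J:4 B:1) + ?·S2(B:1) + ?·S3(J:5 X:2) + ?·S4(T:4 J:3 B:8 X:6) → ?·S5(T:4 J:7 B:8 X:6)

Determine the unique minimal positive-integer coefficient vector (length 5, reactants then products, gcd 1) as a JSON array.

T: 2·2+6·0+3·0+4·4 = 20 | 5·4 = 20
J: 2·4+6·0+3·5+4·3 = 35 | 5·7 = 35
B: 2·1+6·1+3·0+4·8 = 40 | 5·8 = 40
X: 2·0+6·0+3·2+4·6 = 30 | 5·6 = 30
gcd(2,6,3,4,5) = 1

Coefficients: [2, 6, 3, 4, 5]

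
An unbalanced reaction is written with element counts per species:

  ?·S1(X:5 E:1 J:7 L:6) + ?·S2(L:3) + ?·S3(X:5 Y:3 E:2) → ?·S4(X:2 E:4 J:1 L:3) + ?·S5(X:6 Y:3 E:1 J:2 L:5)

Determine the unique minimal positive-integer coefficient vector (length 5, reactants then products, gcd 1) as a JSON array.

Coefficients: [1, 4, 3, 1, 3]

X: 1·5+4·0+3·5 = 20 | 1·2+3·6 = 20
Y: 1·0+4·0+3·3 = 9 | 1·0+3·3 = 9
E: 1·1+4·0+3·2 = 7 | 1·4+3·1 = 7
J: 1·7+4·0+3·0 = 7 | 1·1+3·2 = 7
L: 1·6+4·3+3·0 = 18 | 1·3+3·5 = 18
gcd(1,4,3,1,3) = 1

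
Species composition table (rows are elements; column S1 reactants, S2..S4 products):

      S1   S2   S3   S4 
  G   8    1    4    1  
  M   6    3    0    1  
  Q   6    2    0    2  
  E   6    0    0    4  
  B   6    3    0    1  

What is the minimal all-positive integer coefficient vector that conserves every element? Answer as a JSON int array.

G: 4·8 = 32 | 6·1+5·4+6·1 = 32
M: 4·6 = 24 | 6·3+5·0+6·1 = 24
Q: 4·6 = 24 | 6·2+5·0+6·2 = 24
E: 4·6 = 24 | 6·0+5·0+6·4 = 24
B: 4·6 = 24 | 6·3+5·0+6·1 = 24
gcd(4,6,5,6) = 1

Coefficients: [4, 6, 5, 6]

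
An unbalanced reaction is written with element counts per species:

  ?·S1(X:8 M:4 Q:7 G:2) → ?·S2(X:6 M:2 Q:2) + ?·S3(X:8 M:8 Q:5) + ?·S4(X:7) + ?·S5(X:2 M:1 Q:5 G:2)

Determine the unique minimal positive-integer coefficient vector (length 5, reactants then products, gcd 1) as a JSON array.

X: 6·8 = 48 | 1·6+2·8+2·7+6·2 = 48
M: 6·4 = 24 | 1·2+2·8+2·0+6·1 = 24
Q: 6·7 = 42 | 1·2+2·5+2·0+6·5 = 42
G: 6·2 = 12 | 1·0+2·0+2·0+6·2 = 12
gcd(6,1,2,2,6) = 1

Coefficients: [6, 1, 2, 2, 6]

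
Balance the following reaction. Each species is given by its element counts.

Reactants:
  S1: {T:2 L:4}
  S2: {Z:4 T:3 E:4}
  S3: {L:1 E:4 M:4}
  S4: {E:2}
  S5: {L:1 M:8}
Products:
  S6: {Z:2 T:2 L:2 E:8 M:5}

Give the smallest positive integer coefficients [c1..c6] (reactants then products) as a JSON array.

Coefficients: [1, 2, 3, 6, 1, 4]

Z: 1·0+2·4+3·0+6·0+1·0 = 8 | 4·2 = 8
T: 1·2+2·3+3·0+6·0+1·0 = 8 | 4·2 = 8
L: 1·4+2·0+3·1+6·0+1·1 = 8 | 4·2 = 8
E: 1·0+2·4+3·4+6·2+1·0 = 32 | 4·8 = 32
M: 1·0+2·0+3·4+6·0+1·8 = 20 | 4·5 = 20
gcd(1,2,3,6,1,4) = 1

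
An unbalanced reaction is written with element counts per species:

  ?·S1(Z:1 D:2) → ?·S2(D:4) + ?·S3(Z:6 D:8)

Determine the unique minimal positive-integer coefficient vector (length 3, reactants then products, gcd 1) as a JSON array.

Coefficients: [6, 1, 1]

Z: 6·1 = 6 | 1·0+1·6 = 6
D: 6·2 = 12 | 1·4+1·8 = 12
gcd(6,1,1) = 1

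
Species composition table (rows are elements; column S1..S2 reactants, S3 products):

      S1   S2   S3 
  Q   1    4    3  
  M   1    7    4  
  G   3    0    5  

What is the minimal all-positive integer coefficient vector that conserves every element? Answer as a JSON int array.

Q: 5·1+1·4 = 9 | 3·3 = 9
M: 5·1+1·7 = 12 | 3·4 = 12
G: 5·3+1·0 = 15 | 3·5 = 15
gcd(5,1,3) = 1

Coefficients: [5, 1, 3]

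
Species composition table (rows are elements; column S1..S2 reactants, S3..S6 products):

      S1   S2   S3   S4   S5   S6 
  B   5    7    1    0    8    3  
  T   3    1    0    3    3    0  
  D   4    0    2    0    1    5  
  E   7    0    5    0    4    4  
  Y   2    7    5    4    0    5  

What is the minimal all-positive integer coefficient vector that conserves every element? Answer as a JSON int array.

B: 6·5+3·7 = 51 | 2·1+2·0+5·8+3·3 = 51
T: 6·3+3·1 = 21 | 2·0+2·3+5·3+3·0 = 21
D: 6·4+3·0 = 24 | 2·2+2·0+5·1+3·5 = 24
E: 6·7+3·0 = 42 | 2·5+2·0+5·4+3·4 = 42
Y: 6·2+3·7 = 33 | 2·5+2·4+5·0+3·5 = 33
gcd(6,3,2,2,5,3) = 1

Coefficients: [6, 3, 2, 2, 5, 3]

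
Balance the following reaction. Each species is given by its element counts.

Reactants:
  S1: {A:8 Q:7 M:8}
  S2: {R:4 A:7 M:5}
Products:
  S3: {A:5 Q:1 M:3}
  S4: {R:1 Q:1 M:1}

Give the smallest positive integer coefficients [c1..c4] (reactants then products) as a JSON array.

Coefficients: [1, 1, 3, 4]

R: 1·0+1·4 = 4 | 3·0+4·1 = 4
A: 1·8+1·7 = 15 | 3·5+4·0 = 15
Q: 1·7+1·0 = 7 | 3·1+4·1 = 7
M: 1·8+1·5 = 13 | 3·3+4·1 = 13
gcd(1,1,3,4) = 1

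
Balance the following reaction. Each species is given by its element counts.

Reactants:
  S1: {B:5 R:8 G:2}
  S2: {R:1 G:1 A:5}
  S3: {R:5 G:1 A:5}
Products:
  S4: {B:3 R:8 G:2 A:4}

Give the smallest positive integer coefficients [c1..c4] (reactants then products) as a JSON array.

Coefficients: [3, 1, 3, 5]

B: 3·5+1·0+3·0 = 15 | 5·3 = 15
R: 3·8+1·1+3·5 = 40 | 5·8 = 40
G: 3·2+1·1+3·1 = 10 | 5·2 = 10
A: 3·0+1·5+3·5 = 20 | 5·4 = 20
gcd(3,1,3,5) = 1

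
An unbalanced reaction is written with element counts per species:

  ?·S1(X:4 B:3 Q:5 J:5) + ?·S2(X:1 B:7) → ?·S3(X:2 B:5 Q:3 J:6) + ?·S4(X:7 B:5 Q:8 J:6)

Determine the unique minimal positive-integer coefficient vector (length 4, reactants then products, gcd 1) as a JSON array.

Coefficients: [6, 1, 2, 3]

X: 6·4+1·1 = 25 | 2·2+3·7 = 25
B: 6·3+1·7 = 25 | 2·5+3·5 = 25
Q: 6·5+1·0 = 30 | 2·3+3·8 = 30
J: 6·5+1·0 = 30 | 2·6+3·6 = 30
gcd(6,1,2,3) = 1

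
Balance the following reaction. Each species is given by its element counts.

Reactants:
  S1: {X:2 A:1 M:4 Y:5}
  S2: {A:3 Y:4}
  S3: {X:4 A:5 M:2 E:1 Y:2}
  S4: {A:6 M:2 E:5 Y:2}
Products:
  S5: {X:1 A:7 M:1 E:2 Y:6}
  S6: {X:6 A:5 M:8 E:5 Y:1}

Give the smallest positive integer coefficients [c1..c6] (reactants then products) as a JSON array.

X: 2·2+1·0+3·4+3·0 = 16 | 4·1+2·6 = 16
A: 2·1+1·3+3·5+3·6 = 38 | 4·7+2·5 = 38
M: 2·4+1·0+3·2+3·2 = 20 | 4·1+2·8 = 20
E: 2·0+1·0+3·1+3·5 = 18 | 4·2+2·5 = 18
Y: 2·5+1·4+3·2+3·2 = 26 | 4·6+2·1 = 26
gcd(2,1,3,3,4,2) = 1

Coefficients: [2, 1, 3, 3, 4, 2]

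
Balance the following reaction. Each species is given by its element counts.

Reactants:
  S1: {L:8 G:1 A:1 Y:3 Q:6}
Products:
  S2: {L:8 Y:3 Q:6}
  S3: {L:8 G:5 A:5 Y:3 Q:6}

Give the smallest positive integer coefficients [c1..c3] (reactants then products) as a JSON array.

L: 5·8 = 40 | 4·8+1·8 = 40
G: 5·1 = 5 | 4·0+1·5 = 5
A: 5·1 = 5 | 4·0+1·5 = 5
Y: 5·3 = 15 | 4·3+1·3 = 15
Q: 5·6 = 30 | 4·6+1·6 = 30
gcd(5,4,1) = 1

Coefficients: [5, 4, 1]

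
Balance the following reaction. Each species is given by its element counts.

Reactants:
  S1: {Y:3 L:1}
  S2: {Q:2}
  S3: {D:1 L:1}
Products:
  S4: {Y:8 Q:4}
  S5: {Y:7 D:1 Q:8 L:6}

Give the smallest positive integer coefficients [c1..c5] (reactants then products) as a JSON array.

Coefficients: [5, 6, 1, 1, 1]

Y: 5·3+6·0+1·0 = 15 | 1·8+1·7 = 15
D: 5·0+6·0+1·1 = 1 | 1·0+1·1 = 1
Q: 5·0+6·2+1·0 = 12 | 1·4+1·8 = 12
L: 5·1+6·0+1·1 = 6 | 1·0+1·6 = 6
gcd(5,6,1,1,1) = 1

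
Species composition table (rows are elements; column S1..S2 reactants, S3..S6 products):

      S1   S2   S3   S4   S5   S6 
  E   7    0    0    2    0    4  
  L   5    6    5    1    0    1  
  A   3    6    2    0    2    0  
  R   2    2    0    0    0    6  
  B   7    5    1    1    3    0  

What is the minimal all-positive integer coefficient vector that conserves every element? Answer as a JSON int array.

Coefficients: [2, 1, 2, 5, 4, 1]

E: 2·7+1·0 = 14 | 2·0+5·2+4·0+1·4 = 14
L: 2·5+1·6 = 16 | 2·5+5·1+4·0+1·1 = 16
A: 2·3+1·6 = 12 | 2·2+5·0+4·2+1·0 = 12
R: 2·2+1·2 = 6 | 2·0+5·0+4·0+1·6 = 6
B: 2·7+1·5 = 19 | 2·1+5·1+4·3+1·0 = 19
gcd(2,1,2,5,4,1) = 1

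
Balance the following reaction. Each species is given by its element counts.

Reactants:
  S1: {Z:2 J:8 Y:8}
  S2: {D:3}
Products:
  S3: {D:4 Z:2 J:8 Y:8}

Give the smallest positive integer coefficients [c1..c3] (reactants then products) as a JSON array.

Coefficients: [3, 4, 3]

D: 3·0+4·3 = 12 | 3·4 = 12
Z: 3·2+4·0 = 6 | 3·2 = 6
J: 3·8+4·0 = 24 | 3·8 = 24
Y: 3·8+4·0 = 24 | 3·8 = 24
gcd(3,4,3) = 1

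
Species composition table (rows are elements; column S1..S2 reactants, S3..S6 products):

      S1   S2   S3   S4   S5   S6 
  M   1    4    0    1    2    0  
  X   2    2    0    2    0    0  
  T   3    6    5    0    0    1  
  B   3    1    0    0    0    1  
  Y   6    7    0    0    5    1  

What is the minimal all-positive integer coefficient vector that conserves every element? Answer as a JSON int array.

M: 1·1+2·4 = 9 | 2·0+3·1+3·2+5·0 = 9
X: 1·2+2·2 = 6 | 2·0+3·2+3·0+5·0 = 6
T: 1·3+2·6 = 15 | 2·5+3·0+3·0+5·1 = 15
B: 1·3+2·1 = 5 | 2·0+3·0+3·0+5·1 = 5
Y: 1·6+2·7 = 20 | 2·0+3·0+3·5+5·1 = 20
gcd(1,2,2,3,3,5) = 1

Coefficients: [1, 2, 2, 3, 3, 5]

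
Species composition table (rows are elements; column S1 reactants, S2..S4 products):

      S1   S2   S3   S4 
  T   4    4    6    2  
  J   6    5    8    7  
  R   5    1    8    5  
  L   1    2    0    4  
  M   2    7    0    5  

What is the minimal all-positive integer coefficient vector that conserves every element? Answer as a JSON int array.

Coefficients: [6, 1, 3, 1]

T: 6·4 = 24 | 1·4+3·6+1·2 = 24
J: 6·6 = 36 | 1·5+3·8+1·7 = 36
R: 6·5 = 30 | 1·1+3·8+1·5 = 30
L: 6·1 = 6 | 1·2+3·0+1·4 = 6
M: 6·2 = 12 | 1·7+3·0+1·5 = 12
gcd(6,1,3,1) = 1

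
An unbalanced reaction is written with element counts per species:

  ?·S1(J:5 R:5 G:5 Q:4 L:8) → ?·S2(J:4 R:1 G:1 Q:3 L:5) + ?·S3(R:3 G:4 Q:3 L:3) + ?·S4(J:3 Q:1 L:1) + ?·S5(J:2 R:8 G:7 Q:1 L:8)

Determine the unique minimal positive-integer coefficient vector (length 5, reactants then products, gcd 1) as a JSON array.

J: 5·5 = 25 | 3·4+2·0+3·3+2·2 = 25
R: 5·5 = 25 | 3·1+2·3+3·0+2·8 = 25
G: 5·5 = 25 | 3·1+2·4+3·0+2·7 = 25
Q: 5·4 = 20 | 3·3+2·3+3·1+2·1 = 20
L: 5·8 = 40 | 3·5+2·3+3·1+2·8 = 40
gcd(5,3,2,3,2) = 1

Coefficients: [5, 3, 2, 3, 2]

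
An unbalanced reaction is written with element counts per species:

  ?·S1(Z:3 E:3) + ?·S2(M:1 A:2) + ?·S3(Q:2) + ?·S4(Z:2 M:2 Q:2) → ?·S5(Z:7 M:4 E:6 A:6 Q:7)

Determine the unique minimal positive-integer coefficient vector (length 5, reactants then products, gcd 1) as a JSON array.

Coefficients: [4, 6, 6, 1, 2]

Z: 4·3+6·0+6·0+1·2 = 14 | 2·7 = 14
M: 4·0+6·1+6·0+1·2 = 8 | 2·4 = 8
E: 4·3+6·0+6·0+1·0 = 12 | 2·6 = 12
A: 4·0+6·2+6·0+1·0 = 12 | 2·6 = 12
Q: 4·0+6·0+6·2+1·2 = 14 | 2·7 = 14
gcd(4,6,6,1,2) = 1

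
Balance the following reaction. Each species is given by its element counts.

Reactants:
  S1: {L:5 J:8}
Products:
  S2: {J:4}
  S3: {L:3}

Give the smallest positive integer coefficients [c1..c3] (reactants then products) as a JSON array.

L: 3·5 = 15 | 6·0+5·3 = 15
J: 3·8 = 24 | 6·4+5·0 = 24
gcd(3,6,5) = 1

Coefficients: [3, 6, 5]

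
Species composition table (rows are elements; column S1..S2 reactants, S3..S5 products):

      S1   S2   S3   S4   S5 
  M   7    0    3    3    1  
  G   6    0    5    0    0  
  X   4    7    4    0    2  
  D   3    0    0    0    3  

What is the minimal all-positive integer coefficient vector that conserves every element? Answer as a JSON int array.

Coefficients: [5, 2, 6, 4, 5]

M: 5·7+2·0 = 35 | 6·3+4·3+5·1 = 35
G: 5·6+2·0 = 30 | 6·5+4·0+5·0 = 30
X: 5·4+2·7 = 34 | 6·4+4·0+5·2 = 34
D: 5·3+2·0 = 15 | 6·0+4·0+5·3 = 15
gcd(5,2,6,4,5) = 1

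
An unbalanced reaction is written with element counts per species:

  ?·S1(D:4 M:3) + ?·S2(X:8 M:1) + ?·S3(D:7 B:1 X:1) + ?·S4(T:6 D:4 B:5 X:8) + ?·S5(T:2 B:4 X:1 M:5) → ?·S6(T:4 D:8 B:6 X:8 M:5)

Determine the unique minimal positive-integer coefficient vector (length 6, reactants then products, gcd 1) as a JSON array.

T: 1·0+2·0+4·0+2·6+4·2 = 20 | 5·4 = 20
D: 1·4+2·0+4·7+2·4+4·0 = 40 | 5·8 = 40
B: 1·0+2·0+4·1+2·5+4·4 = 30 | 5·6 = 30
X: 1·0+2·8+4·1+2·8+4·1 = 40 | 5·8 = 40
M: 1·3+2·1+4·0+2·0+4·5 = 25 | 5·5 = 25
gcd(1,2,4,2,4,5) = 1

Coefficients: [1, 2, 4, 2, 4, 5]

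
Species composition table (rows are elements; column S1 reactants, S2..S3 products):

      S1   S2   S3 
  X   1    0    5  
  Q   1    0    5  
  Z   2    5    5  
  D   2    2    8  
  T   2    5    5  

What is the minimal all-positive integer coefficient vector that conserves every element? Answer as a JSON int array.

Coefficients: [5, 1, 1]

X: 5·1 = 5 | 1·0+1·5 = 5
Q: 5·1 = 5 | 1·0+1·5 = 5
Z: 5·2 = 10 | 1·5+1·5 = 10
D: 5·2 = 10 | 1·2+1·8 = 10
T: 5·2 = 10 | 1·5+1·5 = 10
gcd(5,1,1) = 1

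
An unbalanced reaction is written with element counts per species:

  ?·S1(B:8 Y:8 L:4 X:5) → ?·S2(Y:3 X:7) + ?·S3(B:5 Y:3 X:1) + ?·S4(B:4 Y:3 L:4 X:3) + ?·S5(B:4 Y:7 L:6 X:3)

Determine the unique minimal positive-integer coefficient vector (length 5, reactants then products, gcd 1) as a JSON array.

B: 4·8 = 32 | 1·0+4·5+1·4+2·4 = 32
Y: 4·8 = 32 | 1·3+4·3+1·3+2·7 = 32
L: 4·4 = 16 | 1·0+4·0+1·4+2·6 = 16
X: 4·5 = 20 | 1·7+4·1+1·3+2·3 = 20
gcd(4,1,4,1,2) = 1

Coefficients: [4, 1, 4, 1, 2]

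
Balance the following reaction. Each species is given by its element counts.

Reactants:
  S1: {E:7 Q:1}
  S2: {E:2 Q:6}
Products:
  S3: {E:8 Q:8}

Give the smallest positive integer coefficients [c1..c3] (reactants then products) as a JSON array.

E: 4·7+6·2 = 40 | 5·8 = 40
Q: 4·1+6·6 = 40 | 5·8 = 40
gcd(4,6,5) = 1

Coefficients: [4, 6, 5]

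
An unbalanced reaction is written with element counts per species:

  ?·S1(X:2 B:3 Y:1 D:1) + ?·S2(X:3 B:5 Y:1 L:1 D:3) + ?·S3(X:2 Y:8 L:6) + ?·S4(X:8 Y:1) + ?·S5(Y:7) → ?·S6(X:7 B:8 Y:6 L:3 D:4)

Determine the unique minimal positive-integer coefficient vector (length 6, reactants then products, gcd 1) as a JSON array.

X: 6·2+6·3+2·2+1·8+1·0 = 42 | 6·7 = 42
B: 6·3+6·5+2·0+1·0+1·0 = 48 | 6·8 = 48
Y: 6·1+6·1+2·8+1·1+1·7 = 36 | 6·6 = 36
L: 6·0+6·1+2·6+1·0+1·0 = 18 | 6·3 = 18
D: 6·1+6·3+2·0+1·0+1·0 = 24 | 6·4 = 24
gcd(6,6,2,1,1,6) = 1

Coefficients: [6, 6, 2, 1, 1, 6]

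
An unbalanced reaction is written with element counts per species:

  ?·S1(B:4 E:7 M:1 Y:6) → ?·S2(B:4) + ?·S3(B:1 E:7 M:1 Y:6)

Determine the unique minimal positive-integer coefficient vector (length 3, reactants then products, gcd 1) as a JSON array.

B: 4·4 = 16 | 3·4+4·1 = 16
E: 4·7 = 28 | 3·0+4·7 = 28
M: 4·1 = 4 | 3·0+4·1 = 4
Y: 4·6 = 24 | 3·0+4·6 = 24
gcd(4,3,4) = 1

Coefficients: [4, 3, 4]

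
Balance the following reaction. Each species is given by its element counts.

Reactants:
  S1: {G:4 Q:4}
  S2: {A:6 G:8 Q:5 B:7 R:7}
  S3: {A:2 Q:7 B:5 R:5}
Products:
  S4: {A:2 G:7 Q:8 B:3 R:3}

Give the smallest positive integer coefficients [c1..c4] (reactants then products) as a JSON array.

Coefficients: [5, 1, 1, 4]

A: 5·0+1·6+1·2 = 8 | 4·2 = 8
G: 5·4+1·8+1·0 = 28 | 4·7 = 28
Q: 5·4+1·5+1·7 = 32 | 4·8 = 32
B: 5·0+1·7+1·5 = 12 | 4·3 = 12
R: 5·0+1·7+1·5 = 12 | 4·3 = 12
gcd(5,1,1,4) = 1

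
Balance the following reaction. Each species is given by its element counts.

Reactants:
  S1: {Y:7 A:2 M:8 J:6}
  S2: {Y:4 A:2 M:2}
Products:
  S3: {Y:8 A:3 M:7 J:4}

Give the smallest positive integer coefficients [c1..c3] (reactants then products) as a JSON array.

Y: 4·7+5·4 = 48 | 6·8 = 48
A: 4·2+5·2 = 18 | 6·3 = 18
M: 4·8+5·2 = 42 | 6·7 = 42
J: 4·6+5·0 = 24 | 6·4 = 24
gcd(4,5,6) = 1

Coefficients: [4, 5, 6]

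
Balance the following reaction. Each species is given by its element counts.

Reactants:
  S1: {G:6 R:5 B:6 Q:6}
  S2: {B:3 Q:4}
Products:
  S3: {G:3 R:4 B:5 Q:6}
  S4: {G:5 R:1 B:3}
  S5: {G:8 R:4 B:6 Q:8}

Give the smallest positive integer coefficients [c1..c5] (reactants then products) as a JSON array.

Coefficients: [6, 2, 6, 2, 1]

G: 6·6+2·0 = 36 | 6·3+2·5+1·8 = 36
R: 6·5+2·0 = 30 | 6·4+2·1+1·4 = 30
B: 6·6+2·3 = 42 | 6·5+2·3+1·6 = 42
Q: 6·6+2·4 = 44 | 6·6+2·0+1·8 = 44
gcd(6,2,6,2,1) = 1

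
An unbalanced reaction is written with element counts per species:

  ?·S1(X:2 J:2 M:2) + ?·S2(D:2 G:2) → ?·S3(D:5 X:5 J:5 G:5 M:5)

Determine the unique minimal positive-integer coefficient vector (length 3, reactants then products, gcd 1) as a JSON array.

Coefficients: [5, 5, 2]

D: 5·0+5·2 = 10 | 2·5 = 10
X: 5·2+5·0 = 10 | 2·5 = 10
J: 5·2+5·0 = 10 | 2·5 = 10
G: 5·0+5·2 = 10 | 2·5 = 10
M: 5·2+5·0 = 10 | 2·5 = 10
gcd(5,5,2) = 1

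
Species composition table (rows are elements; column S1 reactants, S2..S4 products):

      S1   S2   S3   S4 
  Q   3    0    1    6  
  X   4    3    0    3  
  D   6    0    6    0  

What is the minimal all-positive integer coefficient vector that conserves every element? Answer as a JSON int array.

Q: 3·3 = 9 | 3·0+3·1+1·6 = 9
X: 3·4 = 12 | 3·3+3·0+1·3 = 12
D: 3·6 = 18 | 3·0+3·6+1·0 = 18
gcd(3,3,3,1) = 1

Coefficients: [3, 3, 3, 1]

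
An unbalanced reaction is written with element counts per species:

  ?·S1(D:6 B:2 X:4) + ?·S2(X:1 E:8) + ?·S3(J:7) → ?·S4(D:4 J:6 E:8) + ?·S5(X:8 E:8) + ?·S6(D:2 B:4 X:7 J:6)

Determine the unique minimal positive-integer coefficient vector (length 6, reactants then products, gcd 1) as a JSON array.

D: 4·6+6·0+6·0 = 24 | 5·4+1·0+2·2 = 24
B: 4·2+6·0+6·0 = 8 | 5·0+1·0+2·4 = 8
X: 4·4+6·1+6·0 = 22 | 5·0+1·8+2·7 = 22
J: 4·0+6·0+6·7 = 42 | 5·6+1·0+2·6 = 42
E: 4·0+6·8+6·0 = 48 | 5·8+1·8+2·0 = 48
gcd(4,6,6,5,1,2) = 1

Coefficients: [4, 6, 6, 5, 1, 2]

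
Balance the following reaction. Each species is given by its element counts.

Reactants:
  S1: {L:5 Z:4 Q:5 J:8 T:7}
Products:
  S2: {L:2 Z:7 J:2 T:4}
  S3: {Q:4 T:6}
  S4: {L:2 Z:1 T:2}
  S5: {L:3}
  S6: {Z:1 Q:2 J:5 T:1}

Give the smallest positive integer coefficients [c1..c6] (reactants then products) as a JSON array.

L: 4·5 = 20 | 1·2+2·0+3·2+4·3+6·0 = 20
Z: 4·4 = 16 | 1·7+2·0+3·1+4·0+6·1 = 16
Q: 4·5 = 20 | 1·0+2·4+3·0+4·0+6·2 = 20
J: 4·8 = 32 | 1·2+2·0+3·0+4·0+6·5 = 32
T: 4·7 = 28 | 1·4+2·6+3·2+4·0+6·1 = 28
gcd(4,1,2,3,4,6) = 1

Coefficients: [4, 1, 2, 3, 4, 6]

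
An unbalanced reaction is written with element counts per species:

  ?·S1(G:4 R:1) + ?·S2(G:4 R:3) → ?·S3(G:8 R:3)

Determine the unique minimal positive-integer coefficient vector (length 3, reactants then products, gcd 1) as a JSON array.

G: 3·4+1·4 = 16 | 2·8 = 16
R: 3·1+1·3 = 6 | 2·3 = 6
gcd(3,1,2) = 1

Coefficients: [3, 1, 2]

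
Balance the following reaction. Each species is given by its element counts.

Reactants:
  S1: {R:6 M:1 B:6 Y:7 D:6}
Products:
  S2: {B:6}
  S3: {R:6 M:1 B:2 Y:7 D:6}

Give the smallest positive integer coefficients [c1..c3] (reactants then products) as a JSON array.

Coefficients: [3, 2, 3]

R: 3·6 = 18 | 2·0+3·6 = 18
M: 3·1 = 3 | 2·0+3·1 = 3
B: 3·6 = 18 | 2·6+3·2 = 18
Y: 3·7 = 21 | 2·0+3·7 = 21
D: 3·6 = 18 | 2·0+3·6 = 18
gcd(3,2,3) = 1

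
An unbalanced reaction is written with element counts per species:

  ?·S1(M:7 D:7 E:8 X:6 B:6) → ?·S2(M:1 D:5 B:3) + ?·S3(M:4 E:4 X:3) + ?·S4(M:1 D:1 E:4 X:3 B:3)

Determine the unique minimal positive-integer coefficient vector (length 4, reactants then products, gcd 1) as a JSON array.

Coefficients: [4, 5, 5, 3]

M: 4·7 = 28 | 5·1+5·4+3·1 = 28
D: 4·7 = 28 | 5·5+5·0+3·1 = 28
E: 4·8 = 32 | 5·0+5·4+3·4 = 32
X: 4·6 = 24 | 5·0+5·3+3·3 = 24
B: 4·6 = 24 | 5·3+5·0+3·3 = 24
gcd(4,5,5,3) = 1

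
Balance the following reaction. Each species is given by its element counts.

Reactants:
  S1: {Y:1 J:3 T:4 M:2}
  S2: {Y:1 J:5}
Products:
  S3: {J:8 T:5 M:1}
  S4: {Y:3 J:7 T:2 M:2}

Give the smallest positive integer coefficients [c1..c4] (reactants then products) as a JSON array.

Y: 4·1+5·1 = 9 | 2·0+3·3 = 9
J: 4·3+5·5 = 37 | 2·8+3·7 = 37
T: 4·4+5·0 = 16 | 2·5+3·2 = 16
M: 4·2+5·0 = 8 | 2·1+3·2 = 8
gcd(4,5,2,3) = 1

Coefficients: [4, 5, 2, 3]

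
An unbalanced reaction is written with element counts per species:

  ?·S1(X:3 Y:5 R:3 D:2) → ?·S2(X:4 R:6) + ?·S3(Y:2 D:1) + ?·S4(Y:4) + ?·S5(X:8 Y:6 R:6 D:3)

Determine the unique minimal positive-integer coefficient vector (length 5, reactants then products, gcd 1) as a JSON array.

Coefficients: [4, 1, 5, 1, 1]

X: 4·3 = 12 | 1·4+5·0+1·0+1·8 = 12
Y: 4·5 = 20 | 1·0+5·2+1·4+1·6 = 20
R: 4·3 = 12 | 1·6+5·0+1·0+1·6 = 12
D: 4·2 = 8 | 1·0+5·1+1·0+1·3 = 8
gcd(4,1,5,1,1) = 1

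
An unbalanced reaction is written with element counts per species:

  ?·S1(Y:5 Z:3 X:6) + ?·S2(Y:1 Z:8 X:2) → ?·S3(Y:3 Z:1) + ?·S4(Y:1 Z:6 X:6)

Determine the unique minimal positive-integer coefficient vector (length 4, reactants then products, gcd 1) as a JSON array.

Coefficients: [4, 3, 6, 5]

Y: 4·5+3·1 = 23 | 6·3+5·1 = 23
Z: 4·3+3·8 = 36 | 6·1+5·6 = 36
X: 4·6+3·2 = 30 | 6·0+5·6 = 30
gcd(4,3,6,5) = 1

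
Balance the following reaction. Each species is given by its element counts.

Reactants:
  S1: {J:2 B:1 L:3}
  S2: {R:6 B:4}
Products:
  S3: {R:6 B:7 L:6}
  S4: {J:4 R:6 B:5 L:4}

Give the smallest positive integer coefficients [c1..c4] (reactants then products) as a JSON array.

J: 6·2+4·0 = 12 | 1·0+3·4 = 12
R: 6·0+4·6 = 24 | 1·6+3·6 = 24
B: 6·1+4·4 = 22 | 1·7+3·5 = 22
L: 6·3+4·0 = 18 | 1·6+3·4 = 18
gcd(6,4,1,3) = 1

Coefficients: [6, 4, 1, 3]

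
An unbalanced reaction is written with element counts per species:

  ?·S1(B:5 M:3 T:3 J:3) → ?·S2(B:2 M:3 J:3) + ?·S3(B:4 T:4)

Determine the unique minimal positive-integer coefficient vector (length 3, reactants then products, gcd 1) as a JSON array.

Coefficients: [4, 4, 3]

B: 4·5 = 20 | 4·2+3·4 = 20
M: 4·3 = 12 | 4·3+3·0 = 12
T: 4·3 = 12 | 4·0+3·4 = 12
J: 4·3 = 12 | 4·3+3·0 = 12
gcd(4,4,3) = 1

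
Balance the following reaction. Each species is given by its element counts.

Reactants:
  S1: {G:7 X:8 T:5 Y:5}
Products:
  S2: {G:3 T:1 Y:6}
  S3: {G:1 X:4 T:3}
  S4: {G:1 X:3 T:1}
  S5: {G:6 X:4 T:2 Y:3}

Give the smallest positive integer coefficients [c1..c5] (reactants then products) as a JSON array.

Coefficients: [6, 3, 5, 4, 4]

G: 6·7 = 42 | 3·3+5·1+4·1+4·6 = 42
X: 6·8 = 48 | 3·0+5·4+4·3+4·4 = 48
T: 6·5 = 30 | 3·1+5·3+4·1+4·2 = 30
Y: 6·5 = 30 | 3·6+5·0+4·0+4·3 = 30
gcd(6,3,5,4,4) = 1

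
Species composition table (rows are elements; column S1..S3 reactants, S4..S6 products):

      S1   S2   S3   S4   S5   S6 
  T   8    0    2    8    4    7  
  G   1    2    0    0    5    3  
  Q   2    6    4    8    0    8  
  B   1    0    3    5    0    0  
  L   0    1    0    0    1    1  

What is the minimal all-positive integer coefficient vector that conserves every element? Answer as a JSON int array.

Coefficients: [5, 3, 5, 4, 1, 2]

T: 5·8+3·0+5·2 = 50 | 4·8+1·4+2·7 = 50
G: 5·1+3·2+5·0 = 11 | 4·0+1·5+2·3 = 11
Q: 5·2+3·6+5·4 = 48 | 4·8+1·0+2·8 = 48
B: 5·1+3·0+5·3 = 20 | 4·5+1·0+2·0 = 20
L: 5·0+3·1+5·0 = 3 | 4·0+1·1+2·1 = 3
gcd(5,3,5,4,1,2) = 1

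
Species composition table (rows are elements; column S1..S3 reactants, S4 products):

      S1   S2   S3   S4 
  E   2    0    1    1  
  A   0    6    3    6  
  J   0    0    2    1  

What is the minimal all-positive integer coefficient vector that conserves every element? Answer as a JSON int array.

Coefficients: [1, 3, 2, 4]

E: 1·2+3·0+2·1 = 4 | 4·1 = 4
A: 1·0+3·6+2·3 = 24 | 4·6 = 24
J: 1·0+3·0+2·2 = 4 | 4·1 = 4
gcd(1,3,2,4) = 1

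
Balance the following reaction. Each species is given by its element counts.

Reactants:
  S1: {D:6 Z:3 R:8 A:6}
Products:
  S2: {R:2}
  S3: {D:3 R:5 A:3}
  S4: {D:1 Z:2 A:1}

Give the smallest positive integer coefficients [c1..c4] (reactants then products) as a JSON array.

Coefficients: [4, 1, 6, 6]

D: 4·6 = 24 | 1·0+6·3+6·1 = 24
Z: 4·3 = 12 | 1·0+6·0+6·2 = 12
R: 4·8 = 32 | 1·2+6·5+6·0 = 32
A: 4·6 = 24 | 1·0+6·3+6·1 = 24
gcd(4,1,6,6) = 1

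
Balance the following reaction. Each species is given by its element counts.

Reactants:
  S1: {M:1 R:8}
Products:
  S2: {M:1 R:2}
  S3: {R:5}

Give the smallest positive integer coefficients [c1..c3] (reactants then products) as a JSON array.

Coefficients: [5, 5, 6]

M: 5·1 = 5 | 5·1+6·0 = 5
R: 5·8 = 40 | 5·2+6·5 = 40
gcd(5,5,6) = 1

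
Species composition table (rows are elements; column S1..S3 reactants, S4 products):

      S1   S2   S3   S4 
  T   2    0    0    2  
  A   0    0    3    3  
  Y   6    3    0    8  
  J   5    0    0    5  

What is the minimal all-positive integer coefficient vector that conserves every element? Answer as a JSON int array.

T: 3·2+2·0+3·0 = 6 | 3·2 = 6
A: 3·0+2·0+3·3 = 9 | 3·3 = 9
Y: 3·6+2·3+3·0 = 24 | 3·8 = 24
J: 3·5+2·0+3·0 = 15 | 3·5 = 15
gcd(3,2,3,3) = 1

Coefficients: [3, 2, 3, 3]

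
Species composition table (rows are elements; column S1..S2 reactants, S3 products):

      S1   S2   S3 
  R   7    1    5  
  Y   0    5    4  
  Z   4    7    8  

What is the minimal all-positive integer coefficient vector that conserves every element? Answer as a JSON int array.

Coefficients: [3, 4, 5]

R: 3·7+4·1 = 25 | 5·5 = 25
Y: 3·0+4·5 = 20 | 5·4 = 20
Z: 3·4+4·7 = 40 | 5·8 = 40
gcd(3,4,5) = 1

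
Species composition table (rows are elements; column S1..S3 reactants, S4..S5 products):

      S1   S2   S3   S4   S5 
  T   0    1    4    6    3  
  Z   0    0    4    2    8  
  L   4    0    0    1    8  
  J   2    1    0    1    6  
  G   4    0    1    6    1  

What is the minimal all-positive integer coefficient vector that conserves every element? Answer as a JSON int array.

T: 5·0+6·1+6·4 = 30 | 4·6+2·3 = 30
Z: 5·0+6·0+6·4 = 24 | 4·2+2·8 = 24
L: 5·4+6·0+6·0 = 20 | 4·1+2·8 = 20
J: 5·2+6·1+6·0 = 16 | 4·1+2·6 = 16
G: 5·4+6·0+6·1 = 26 | 4·6+2·1 = 26
gcd(5,6,6,4,2) = 1

Coefficients: [5, 6, 6, 4, 2]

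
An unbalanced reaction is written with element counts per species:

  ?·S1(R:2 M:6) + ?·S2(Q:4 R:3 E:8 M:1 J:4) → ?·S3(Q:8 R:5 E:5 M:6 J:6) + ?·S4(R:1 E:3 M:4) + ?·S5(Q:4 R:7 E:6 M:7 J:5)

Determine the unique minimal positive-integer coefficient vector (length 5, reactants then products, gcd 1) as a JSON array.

Coefficients: [6, 4, 1, 5, 2]

Q: 6·0+4·4 = 16 | 1·8+5·0+2·4 = 16
R: 6·2+4·3 = 24 | 1·5+5·1+2·7 = 24
E: 6·0+4·8 = 32 | 1·5+5·3+2·6 = 32
M: 6·6+4·1 = 40 | 1·6+5·4+2·7 = 40
J: 6·0+4·4 = 16 | 1·6+5·0+2·5 = 16
gcd(6,4,1,5,2) = 1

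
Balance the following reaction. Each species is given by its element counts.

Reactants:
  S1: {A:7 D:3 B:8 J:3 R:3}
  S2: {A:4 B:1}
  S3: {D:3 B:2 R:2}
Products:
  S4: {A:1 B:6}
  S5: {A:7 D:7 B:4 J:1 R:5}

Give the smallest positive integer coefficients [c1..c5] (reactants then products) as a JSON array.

A: 1·7+4·4+6·0 = 23 | 2·1+3·7 = 23
D: 1·3+4·0+6·3 = 21 | 2·0+3·7 = 21
B: 1·8+4·1+6·2 = 24 | 2·6+3·4 = 24
J: 1·3+4·0+6·0 = 3 | 2·0+3·1 = 3
R: 1·3+4·0+6·2 = 15 | 2·0+3·5 = 15
gcd(1,4,6,2,3) = 1

Coefficients: [1, 4, 6, 2, 3]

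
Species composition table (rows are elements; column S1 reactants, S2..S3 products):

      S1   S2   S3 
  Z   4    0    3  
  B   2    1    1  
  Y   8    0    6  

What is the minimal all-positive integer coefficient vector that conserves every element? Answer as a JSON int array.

Coefficients: [3, 2, 4]

Z: 3·4 = 12 | 2·0+4·3 = 12
B: 3·2 = 6 | 2·1+4·1 = 6
Y: 3·8 = 24 | 2·0+4·6 = 24
gcd(3,2,4) = 1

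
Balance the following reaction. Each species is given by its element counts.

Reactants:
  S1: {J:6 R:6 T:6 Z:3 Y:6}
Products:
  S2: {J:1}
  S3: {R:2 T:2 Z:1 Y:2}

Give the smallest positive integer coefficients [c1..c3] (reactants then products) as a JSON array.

Coefficients: [1, 6, 3]

J: 1·6 = 6 | 6·1+3·0 = 6
R: 1·6 = 6 | 6·0+3·2 = 6
T: 1·6 = 6 | 6·0+3·2 = 6
Z: 1·3 = 3 | 6·0+3·1 = 3
Y: 1·6 = 6 | 6·0+3·2 = 6
gcd(1,6,3) = 1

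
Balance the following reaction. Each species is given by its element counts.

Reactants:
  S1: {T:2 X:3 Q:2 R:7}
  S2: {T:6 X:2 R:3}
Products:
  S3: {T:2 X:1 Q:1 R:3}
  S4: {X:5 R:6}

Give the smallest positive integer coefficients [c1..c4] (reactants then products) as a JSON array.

T: 3·2+1·6 = 12 | 6·2+1·0 = 12
X: 3·3+1·2 = 11 | 6·1+1·5 = 11
Q: 3·2+1·0 = 6 | 6·1+1·0 = 6
R: 3·7+1·3 = 24 | 6·3+1·6 = 24
gcd(3,1,6,1) = 1

Coefficients: [3, 1, 6, 1]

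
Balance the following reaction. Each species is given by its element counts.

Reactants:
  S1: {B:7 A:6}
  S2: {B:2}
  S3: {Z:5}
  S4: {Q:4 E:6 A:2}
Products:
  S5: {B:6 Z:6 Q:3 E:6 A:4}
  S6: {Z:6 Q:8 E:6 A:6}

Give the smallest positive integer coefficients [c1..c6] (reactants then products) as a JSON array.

Coefficients: [2, 5, 6, 5, 4, 1]

B: 2·7+5·2+6·0+5·0 = 24 | 4·6+1·0 = 24
Z: 2·0+5·0+6·5+5·0 = 30 | 4·6+1·6 = 30
Q: 2·0+5·0+6·0+5·4 = 20 | 4·3+1·8 = 20
E: 2·0+5·0+6·0+5·6 = 30 | 4·6+1·6 = 30
A: 2·6+5·0+6·0+5·2 = 22 | 4·4+1·6 = 22
gcd(2,5,6,5,4,1) = 1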